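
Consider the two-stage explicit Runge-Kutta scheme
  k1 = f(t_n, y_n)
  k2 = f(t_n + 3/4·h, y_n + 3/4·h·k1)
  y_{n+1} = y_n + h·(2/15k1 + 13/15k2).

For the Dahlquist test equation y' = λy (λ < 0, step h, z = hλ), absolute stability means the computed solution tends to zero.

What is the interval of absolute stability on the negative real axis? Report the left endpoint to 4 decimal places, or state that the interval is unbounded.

On y'=λy, z=hλ:
  k1=λy_n ⇒ h·k1=z·y_n;  k2=λ(1+3/4z)y_n ⇒ h·k2=z(1+3/4z)y_n
  y_{n+1}/y_n = 1 + 2/15z + 13/15z(1+3/4z) = 1 + z + 13/20z²
  R(z) = 1 + z + 13/20z².

Find x<0 with |R(x)|<1.
x=-0.58: |R|=0.6387
R=1: x+13/20x²=0 ⇒ x=−20/13=-1.5385; min R=1−1/(4·13/20)=0.6154>−1
Confirm numerically:
  x=-1.426: |R|=0.89576 <1
  x=-0.985: |R|=0.64565 <1
  x=-0.837: |R|=0.61837 <1
  x=-0.827: |R|=0.61755 <1
  x=-1.832: |R|=1.34955 >1
  x=-1.755: |R|=1.24702 >1
  x=-1.699: |R|=1.17729 >1
Stable set (-1.5385, 0).

z∈(-1.5385,0).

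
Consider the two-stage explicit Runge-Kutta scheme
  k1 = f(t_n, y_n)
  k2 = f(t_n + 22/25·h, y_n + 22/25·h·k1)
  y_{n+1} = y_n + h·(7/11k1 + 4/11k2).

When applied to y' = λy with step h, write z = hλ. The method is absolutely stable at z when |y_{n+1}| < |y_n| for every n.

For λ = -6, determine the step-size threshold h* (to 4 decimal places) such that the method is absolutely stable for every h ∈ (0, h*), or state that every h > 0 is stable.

With y'=λy (z=hλ):
  k1=λy_n ⇒ h·k1=z·y_n;  k2=λ(1+22/25z)y_n ⇒ h·k2=z(1+22/25z)y_n
  y_{n+1}/y_n = 1 + 7/11z + 4/11z(1+22/25z) = 1 + z + 8/25z²
  ⇒ R(z) = 1 + z + 8/25z².

Solve |R(x)|<1 on ℝ⁻.
x=-0.51: |R|=0.5732
R=1: x+8/25x²=0 ⇒ x=−25/8=-3.1250; min R=1−1/(4·8/25)=0.2188>−1
Confirm numerically:
  x=-2.870: |R|=0.76581 <1
  x=-2.683: |R|=0.62052 <1
  x=-2.013: |R|=0.28369 <1
  x=-3.417: |R|=1.31928 >1
  x=-3.278: |R|=1.16049 >1
Interval (-3.1250, 0).

(-3.1250,0); λ=-6 ⇒ h* = (25/8)/6 = 0.5208.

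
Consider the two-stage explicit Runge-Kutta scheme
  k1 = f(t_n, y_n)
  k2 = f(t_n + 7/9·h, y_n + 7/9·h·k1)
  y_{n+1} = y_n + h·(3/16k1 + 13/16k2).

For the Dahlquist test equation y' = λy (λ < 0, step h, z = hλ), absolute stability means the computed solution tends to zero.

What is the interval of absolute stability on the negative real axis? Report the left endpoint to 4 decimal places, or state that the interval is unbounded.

Test eqn y'=λy, z=hλ:
  k1=λy_n ⇒ h·k1=z·y_n;  k2=λ(1+7/9z)y_n ⇒ h·k2=z(1+7/9z)y_n
  y_{n+1}/y_n = 1 + 3/16z + 13/16z(1+7/9z) = 1 + z + 91/144z²
  R(z) = 1 + z + 91/144z².

Find x<0 with |R(x)|<1.
x=-0.35: |R|=0.7274
R=1: x+91/144x²=0 ⇒ x=−144/91=-1.5824; min R=1−1/(4·91/144)=0.6044>−1
Confirm numerically:
  x=-1.333: |R|=0.78990 <1
  x=-1.270: |R|=0.74926 <1
  x=-1.100: |R|=0.66465 <1
  x=-1.923: |R|=1.41389 >1
  x=-1.833: |R|=1.29026 >1
  x=-1.778: |R|=1.21976 >1
Stable set (-1.5824, 0).

z∈(-1.5824,0).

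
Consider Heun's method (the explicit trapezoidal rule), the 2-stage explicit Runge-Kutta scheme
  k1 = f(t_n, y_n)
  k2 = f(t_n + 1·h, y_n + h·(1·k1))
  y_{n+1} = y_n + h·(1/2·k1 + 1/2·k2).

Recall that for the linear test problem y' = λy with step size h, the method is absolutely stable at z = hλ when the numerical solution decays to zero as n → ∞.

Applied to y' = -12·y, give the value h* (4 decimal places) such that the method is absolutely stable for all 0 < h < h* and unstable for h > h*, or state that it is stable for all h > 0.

(-2.0000,0); λ=-12 ⇒ h* = 0.1667.

Test eqn y'=λy, z=hλ:
  order 2, 2-stage ⇒ R(z)=1+z+z^2/2
  (e.g. R(-0.71)=0.54205, |R|=0.54205)

Find x<0 with |R(x)|<1.
x=-0.71: |R|=0.5421
|R(-1.98)|=0.9802 |R(-1.16)|=0.5128 |R(-0.53)|=0.6104
Bisect:
  x_lo=-2.3464 |R|=1.4065  x_hi=-0.2593 |R|=0.7743
  mid=-1.30289 |R|=0.54587 →hi
  mid=-1.82467 |R|=0.84004 →hi
  mid=-2.08556 |R|=1.08922 →lo
  mid=-1.95511 |R|=0.95612 →hi
  mid=-2.02034 |R|=1.02054 →lo
  mid=-1.98773 |R|=0.98780 →hi
  mid=-2.00403 |R|=1.00404 →lo
  mid=-1.99588 |R|=0.99589 →hi
  ...
  [-2.00008,-1.99996] ⇒ x*=-2.0000
Stable set (-2.0000, 0).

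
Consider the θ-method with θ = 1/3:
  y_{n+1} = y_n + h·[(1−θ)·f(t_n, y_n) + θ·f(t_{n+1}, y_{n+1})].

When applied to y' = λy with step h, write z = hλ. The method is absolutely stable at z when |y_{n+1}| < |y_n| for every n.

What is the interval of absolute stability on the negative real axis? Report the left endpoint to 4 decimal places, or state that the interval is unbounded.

z∈(-6.0000,0).

With y'=λy (z=hλ):
  y_{n+1} = y_n + z·[2/3·y_n + 1/3·y_{n+1}] ⇒ (1 − 1/3z)y_{n+1} = (1 + 2/3z)y_n
  R(z) = (1 + 2/3z)/(1 − 1/3z).

Boundary: |R(x)|=1, x<0.
x=-0.4: |R|=0.6471
R=−1: 1+2/3x = −1+1/3x ⇒ -1/3x=2 ⇒ x=2/(-1/3)=-6.0000
Confirm numerically:
  x=-4.354: |R|=0.77618 <1
  x=-4.248: |R|=0.75828 <1
  x=-3.704: |R|=0.65752 <1
  x=-2.850: |R|=0.46154 <1
  x=-6.406: |R|=1.04316 >1
  x=-6.245: |R|=1.02650 >1
So |R|<1 on (-6.0000, 0).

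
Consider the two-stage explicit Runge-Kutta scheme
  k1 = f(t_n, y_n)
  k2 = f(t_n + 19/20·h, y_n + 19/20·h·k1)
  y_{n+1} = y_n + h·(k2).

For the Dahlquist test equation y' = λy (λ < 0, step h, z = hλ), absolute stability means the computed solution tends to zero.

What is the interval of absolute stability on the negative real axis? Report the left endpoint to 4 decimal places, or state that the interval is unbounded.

(-1.0526, 0).

Set f=λy, z=hλ:
  k1=λy_n ⇒ h·k1=z·y_n;  k2=λ(1+19/20z)y_n ⇒ h·k2=z(1+19/20z)y_n
  y_{n+1}/y_n = 1 + z(1+19/20z) = 1 + z + 19/20z²
  so R(z) = 1 + z + 19/20z².

Need |R(x)|<1, x<0.
x=-1.38: |R|=1.4292
R=1: x+19/20x²=0 ⇒ x=−20/19=-1.0526; min R=1−1/(4·19/20)=0.7368>−1
Confirm numerically:
  x=-1.029: |R|=0.97690 <1
  x=-0.916: |R|=0.88110 <1
  x=-0.904: |R|=0.87236 <1
  x=-0.843: |R|=0.83212 <1
  x=-1.620: |R|=1.87318 >1
  x=-1.515: |R|=1.66546 >1
  x=-1.279: |R|=1.27505 >1
So |R|<1 on (-1.0526, 0).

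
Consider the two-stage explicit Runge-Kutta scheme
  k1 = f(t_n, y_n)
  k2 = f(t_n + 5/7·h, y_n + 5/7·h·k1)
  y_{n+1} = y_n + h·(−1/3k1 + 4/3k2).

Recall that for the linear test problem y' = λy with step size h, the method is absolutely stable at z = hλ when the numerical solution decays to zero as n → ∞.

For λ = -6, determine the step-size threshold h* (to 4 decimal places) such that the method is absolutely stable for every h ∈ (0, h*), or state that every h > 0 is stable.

(-1.0500,0); λ=-6 ⇒ h* = (21/20)/6 = 0.1750.

Test eqn y'=λy, z=hλ:
  k1=λy_n ⇒ h·k1=z·y_n;  k2=λ(1+5/7z)y_n ⇒ h·k2=z(1+5/7z)y_n
  y_{n+1}/y_n = 1 − 1/3z + 4/3z(1+5/7z) = 1 + z + 20/21z²
  Hence R(z) = 1 + z + 20/21z².

Boundary: |R(x)|=1, x<0.
x=-1.33: |R|=1.3547
R=1: x+20/21x²=0 ⇒ x=−21/20=-1.0500; min R=1−1/(4·20/21)=0.7375>−1
Confirm numerically:
  x=-1.003: |R|=0.95510 <1
  x=-0.911: |R|=0.87940 <1
  x=-0.617: |R|=0.74556 <1
  x=-1.186: |R|=1.15362 >1
  x=-1.094: |R|=1.04584 >1
Stable set (-1.0500, 0).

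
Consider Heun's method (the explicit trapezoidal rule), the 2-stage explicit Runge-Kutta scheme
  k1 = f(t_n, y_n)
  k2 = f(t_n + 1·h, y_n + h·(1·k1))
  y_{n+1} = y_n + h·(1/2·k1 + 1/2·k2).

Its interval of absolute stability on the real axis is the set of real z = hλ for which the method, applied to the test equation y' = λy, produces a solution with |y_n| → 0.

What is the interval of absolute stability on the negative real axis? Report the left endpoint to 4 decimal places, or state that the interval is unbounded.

Test eqn y'=λy, z=hλ:
  order 2, 2-stage ⇒ R(z)=1+z+z^2/2
  (e.g. R(-1.47)=0.61045, |R|=0.61045)

Find x<0 with |R(x)|<1.
x=-1.47: |R|=0.6104
|R(-2.05)|=1.0512 |R(-1.82)|=0.8362 |R(-0.58)|=0.5882
Bisect:
  x_lo=-2.6756 |R|=1.9039  x_hi=-0.1000 |R|=0.9050
  mid=-1.38785 |R|=0.57521 →hi
  mid=-2.03175 |R|=1.03225 →lo
  mid=-1.70980 |R|=0.75191 →hi
  mid=-1.87077 |R|=0.87912 →hi
  mid=-1.95126 |R|=0.95245 →hi
  mid=-1.99150 |R|=0.99154 →hi
  mid=-2.01162 |R|=1.01169 →lo
  ...
  [-2.00015,-1.99999] ⇒ x*=-2.0000
Stable set (-2.0000, 0).

z∈(-2.0000,0).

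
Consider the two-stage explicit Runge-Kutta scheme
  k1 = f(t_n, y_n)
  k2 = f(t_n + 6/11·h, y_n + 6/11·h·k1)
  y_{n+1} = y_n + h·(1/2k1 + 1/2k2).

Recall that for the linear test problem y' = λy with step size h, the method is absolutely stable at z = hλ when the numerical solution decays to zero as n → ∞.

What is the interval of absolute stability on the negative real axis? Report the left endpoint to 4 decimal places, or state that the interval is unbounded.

Set f=λy, z=hλ:
  k1=λy_n ⇒ h·k1=z·y_n;  k2=λ(1+6/11z)y_n ⇒ h·k2=z(1+6/11z)y_n
  y_{n+1}/y_n = 1 + 1/2z + 1/2z(1+6/11z) = 1 + z + 3/11z²
  Hence R(z) = 1 + z + 3/11z².

Solve |R(x)|<1 on ℝ⁻.
x=-0.53: |R|=0.5466
R=1: x+3/11x²=0 ⇒ x=−11/3=-3.6667; min R=1−1/(4·3/11)=0.0833>−1
Confirm numerically:
  x=-3.578: |R|=0.91348 <1
  x=-2.370: |R|=0.16188 <1
  x=-2.022: |R|=0.09304 <1
  x=-1.481: |R|=0.11719 <1
  x=-4.037: |R|=1.40774 >1
  x=-3.741: |R|=1.07584 >1
  x=-3.710: |R|=1.04385 >1
So |R|<1 on (-3.6667, 0).

z∈(-3.6667,0).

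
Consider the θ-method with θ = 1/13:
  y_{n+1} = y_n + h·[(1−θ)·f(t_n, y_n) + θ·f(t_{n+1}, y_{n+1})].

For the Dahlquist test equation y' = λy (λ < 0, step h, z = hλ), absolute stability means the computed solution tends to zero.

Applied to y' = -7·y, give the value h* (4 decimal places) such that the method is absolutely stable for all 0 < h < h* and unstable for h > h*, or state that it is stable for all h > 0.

Test eqn y'=λy, z=hλ:
  y_{n+1} = y_n + z·[12/13·y_n + 1/13·y_{n+1}] ⇒ (1 − 1/13z)y_{n+1} = (1 + 12/13z)y_n
  R(z) = (1 + 12/13z)/(1 − 1/13z).

Solve |R(x)|<1 on ℝ⁻.
x=-0.47: |R|=0.5464
R=−1: 1+12/13x = −1+1/13x ⇒ -11/13x=2 ⇒ x=2/(-11/13)=-2.3636
Confirm numerically:
  x=-2.155: |R|=0.84856 <1
  x=-2.027: |R|=0.75358 <1
  x=-1.387: |R|=0.25328 <1
  x=-2.944: |R|=1.40040 >1
  x=-2.694: |R|=1.23155 >1
So |R|<1 on (-2.3636, 0).

(-2.3636,0); λ=-7 ⇒ h* = (26/11)/7 = 0.3377.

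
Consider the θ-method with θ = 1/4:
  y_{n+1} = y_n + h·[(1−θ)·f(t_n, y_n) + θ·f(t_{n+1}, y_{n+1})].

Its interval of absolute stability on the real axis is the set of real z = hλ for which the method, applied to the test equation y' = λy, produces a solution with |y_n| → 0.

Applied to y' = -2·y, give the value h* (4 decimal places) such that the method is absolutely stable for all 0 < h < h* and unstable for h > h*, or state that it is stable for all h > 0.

Set f=λy, z=hλ:
  y_{n+1} = y_n + z·[3/4·y_n + 1/4·y_{n+1}] ⇒ (1 − 1/4z)y_{n+1} = (1 + 3/4z)y_n
  ⇒ R(z) = (1 + 3/4z)/(1 − 1/4z).

Boundary: |R(x)|=1, x<0.
x=-0.68: |R|=0.4188
R=−1: 1+3/4x = −1+1/4x ⇒ -1/2x=2 ⇒ x=2/(-1/2)=-4.0000
Confirm numerically:
  x=-2.562: |R|=0.56172 <1
  x=-1.870: |R|=0.27428 <1
  x=-1.854: |R|=0.26683 <1
  x=-4.586: |R|=1.13650 >1
  x=-4.424: |R|=1.10066 >1
Interval (-4.0000, 0).

(-4.0000,0); λ=-2 ⇒ h* = (4)/2 = 2.0000.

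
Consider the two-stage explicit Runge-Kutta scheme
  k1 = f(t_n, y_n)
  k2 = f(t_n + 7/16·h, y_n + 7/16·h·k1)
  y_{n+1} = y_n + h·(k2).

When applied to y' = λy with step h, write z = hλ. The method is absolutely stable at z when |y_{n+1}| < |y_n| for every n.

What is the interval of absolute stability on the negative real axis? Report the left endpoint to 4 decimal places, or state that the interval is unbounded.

(-2.2857, 0).

Test eqn y'=λy, z=hλ:
  k1=λy_n ⇒ h·k1=z·y_n;  k2=λ(1+7/16z)y_n ⇒ h·k2=z(1+7/16z)y_n
  y_{n+1}/y_n = 1 + z(1+7/16z) = 1 + z + 7/16z²
  R(z) = 1 + z + 7/16z².

Solve |R(x)|<1 on ℝ⁻.
x=-1.63: |R|=0.5324
R=1: x+7/16x²=0 ⇒ x=−16/7=-2.2857; min R=1−1/(4·7/16)=0.4286>−1
Confirm numerically:
  x=-1.861: |R|=0.65420 <1
  x=-1.766: |R|=0.59846 <1
  x=-1.148: |R|=0.42858 <1
  x=-0.930: |R|=0.44839 <1
  x=-2.795: |R|=1.62276 >1
  x=-2.435: |R|=1.15904 >1
  x=-2.414: |R|=1.13549 >1
Stable set (-2.2857, 0).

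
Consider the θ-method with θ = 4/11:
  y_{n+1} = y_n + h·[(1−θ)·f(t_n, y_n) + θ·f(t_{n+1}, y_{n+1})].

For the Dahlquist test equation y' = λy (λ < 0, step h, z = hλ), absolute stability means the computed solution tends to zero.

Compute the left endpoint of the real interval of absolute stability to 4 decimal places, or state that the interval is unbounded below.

left endpoint -7.3333.

With y'=λy (z=hλ):
  y_{n+1} = y_n + z·[7/11·y_n + 4/11·y_{n+1}] ⇒ (1 − 4/11z)y_{n+1} = (1 + 7/11z)y_n
  so R(z) = (1 + 7/11z)/(1 − 4/11z).

Need |R(x)|<1, x<0.
x=-0.32: |R|=0.7134
R=−1: 1+7/11x = −1+4/11x ⇒ -3/11x=2 ⇒ x=2/(-3/11)=-7.3333
Confirm numerically:
  x=-5.061: |R|=0.78181 <1
  x=-4.752: |R|=0.74194 <1
  x=-3.315: |R|=0.50309 <1
  x=-7.772: |R|=1.03127 >1
  x=-7.494: |R|=1.01176 >1
Stable set (-7.3333, 0).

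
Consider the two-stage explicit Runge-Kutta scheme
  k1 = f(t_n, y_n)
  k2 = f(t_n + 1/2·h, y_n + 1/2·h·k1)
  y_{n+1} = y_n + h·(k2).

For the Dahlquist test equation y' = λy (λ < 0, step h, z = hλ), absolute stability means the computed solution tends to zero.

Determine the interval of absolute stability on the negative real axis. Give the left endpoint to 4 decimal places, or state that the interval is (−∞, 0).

On y'=λy, z=hλ:
  k1=λy_n ⇒ h·k1=z·y_n;  k2=λ(1+1/2z)y_n ⇒ h·k2=z(1+1/2z)y_n
  y_{n+1}/y_n = 1 + z(1+1/2z) = 1 + z + 1/2z²
  R(z) = 1 + z + 1/2z².

Boundary: |R(x)|=1, x<0.
x=-0.6: |R|=0.5800
R=1: x+1/2x²=0 ⇒ x=−2=-2.0000; min R=1−1/(4·1/2)=0.5000>−1
Confirm numerically:
  x=-1.758: |R|=0.78728 <1
  x=-1.631: |R|=0.69908 <1
  x=-1.295: |R|=0.54351 <1
  x=-2.528: |R|=1.66739 >1
  x=-2.064: |R|=1.06605 >1
Interval (-2.0000, 0).

(-2.0000, 0).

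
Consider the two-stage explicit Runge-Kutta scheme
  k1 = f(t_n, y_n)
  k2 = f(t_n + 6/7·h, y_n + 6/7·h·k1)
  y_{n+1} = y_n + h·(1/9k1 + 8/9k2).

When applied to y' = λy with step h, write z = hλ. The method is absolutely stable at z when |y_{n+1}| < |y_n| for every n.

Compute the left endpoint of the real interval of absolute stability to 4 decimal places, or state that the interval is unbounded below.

With y'=λy (z=hλ):
  k1=λy_n ⇒ h·k1=z·y_n;  k2=λ(1+6/7z)y_n ⇒ h·k2=z(1+6/7z)y_n
  y_{n+1}/y_n = 1 + 1/9z + 8/9z(1+6/7z) = 1 + z + 16/21z²
  ⇒ R(z) = 1 + z + 16/21z².

Need |R(x)|<1, x<0.
x=-0.38: |R|=0.7300
R=1: x+16/21x²=0 ⇒ x=−21/16=-1.3125; min R=1−1/(4·16/21)=0.6719>−1
Confirm numerically:
  x=-0.995: |R|=0.75930 <1
  x=-0.926: |R|=0.72732 <1
  x=-0.869: |R|=0.70636 <1
  x=-0.757: |R|=0.67961 <1
  x=-1.394: |R|=1.08656 >1
  x=-1.355: |R|=1.04388 >1
  x=-1.351: |R|=1.03963 >1
Interval (-1.3125, 0).

left endpoint -1.3125.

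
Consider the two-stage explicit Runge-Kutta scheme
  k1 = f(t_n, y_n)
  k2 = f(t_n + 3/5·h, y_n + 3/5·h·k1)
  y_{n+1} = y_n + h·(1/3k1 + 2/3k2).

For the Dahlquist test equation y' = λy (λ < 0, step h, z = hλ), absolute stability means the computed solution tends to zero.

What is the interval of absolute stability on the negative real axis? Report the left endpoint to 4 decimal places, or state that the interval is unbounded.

Set f=λy, z=hλ:
  k1=λy_n ⇒ h·k1=z·y_n;  k2=λ(1+3/5z)y_n ⇒ h·k2=z(1+3/5z)y_n
  y_{n+1}/y_n = 1 + 1/3z + 2/3z(1+3/5z) = 1 + z + 2/5z²
  Hence R(z) = 1 + z + 2/5z².

Find x<0 with |R(x)|<1.
x=-1.39: |R|=0.3828
R=1: x+2/5x²=0 ⇒ x=−5/2=-2.5000; min R=1−1/(4·2/5)=0.3750>−1
Confirm numerically:
  x=-2.427: |R|=0.92913 <1
  x=-2.032: |R|=0.61961 <1
  x=-1.714: |R|=0.46112 <1
  x=-1.182: |R|=0.37685 <1
  x=-2.636: |R|=1.14340 >1
  x=-2.632: |R|=1.13897 >1
Stable set (-2.5000, 0).

(-2.5000, 0).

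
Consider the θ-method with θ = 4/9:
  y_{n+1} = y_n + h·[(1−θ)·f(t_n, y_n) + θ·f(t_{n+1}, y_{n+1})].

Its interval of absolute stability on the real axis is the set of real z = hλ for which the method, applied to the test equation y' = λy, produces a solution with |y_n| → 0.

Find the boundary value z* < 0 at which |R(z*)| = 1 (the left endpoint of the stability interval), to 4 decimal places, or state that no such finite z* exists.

Set f=λy, z=hλ:
  y_{n+1} = y_n + z·[5/9·y_n + 4/9·y_{n+1}] ⇒ (1 − 4/9z)y_{n+1} = (1 + 5/9z)y_n
  R(z) = (1 + 5/9z)/(1 − 4/9z).

Solve |R(x)|<1 on ℝ⁻.
x=-1.53: |R|=0.0893
R=−1: 1+5/9x = −1+4/9x ⇒ -1/9x=2 ⇒ x=2/(-1/9)=-18.0000
Confirm numerically:
  x=-16.816: |R|=0.98447 <1
  x=-8.420: |R|=0.77554 <1
  x=-8.206: |R|=0.76583 <1
  x=-7.980: |R|=0.75513 <1
  x=-18.435: |R|=1.00526 >1
  x=-18.082: |R|=1.00101 >1
Interval (-18.0000, 0).

z* = -18.0000.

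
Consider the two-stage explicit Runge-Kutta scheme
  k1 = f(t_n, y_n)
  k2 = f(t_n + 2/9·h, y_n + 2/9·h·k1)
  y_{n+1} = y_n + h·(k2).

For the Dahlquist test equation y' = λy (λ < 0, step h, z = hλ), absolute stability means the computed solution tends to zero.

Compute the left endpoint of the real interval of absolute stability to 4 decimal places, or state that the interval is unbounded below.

With y'=λy (z=hλ):
  k1=λy_n ⇒ h·k1=z·y_n;  k2=λ(1+2/9z)y_n ⇒ h·k2=z(1+2/9z)y_n
  y_{n+1}/y_n = 1 + z(1+2/9z) = 1 + z + 2/9z²
  R(z) = 1 + z + 2/9z².

Find x<0 with |R(x)|<1.
x=-0.78: |R|=0.3552
R=1: x+2/9x²=0 ⇒ x=−9/2=-4.5000; min R=1−1/(4·2/9)=-0.1250>−1
Confirm numerically:
  x=-4.384: |R|=0.88699 <1
  x=-2.830: |R|=0.05024 <1
  x=-2.666: |R|=0.08654 <1
  x=-5.090: |R|=1.66736 >1
  x=-4.738: |R|=1.25059 >1
  x=-4.685: |R|=1.19261 >1
Interval (-4.5000, 0).

left endpoint -4.5000.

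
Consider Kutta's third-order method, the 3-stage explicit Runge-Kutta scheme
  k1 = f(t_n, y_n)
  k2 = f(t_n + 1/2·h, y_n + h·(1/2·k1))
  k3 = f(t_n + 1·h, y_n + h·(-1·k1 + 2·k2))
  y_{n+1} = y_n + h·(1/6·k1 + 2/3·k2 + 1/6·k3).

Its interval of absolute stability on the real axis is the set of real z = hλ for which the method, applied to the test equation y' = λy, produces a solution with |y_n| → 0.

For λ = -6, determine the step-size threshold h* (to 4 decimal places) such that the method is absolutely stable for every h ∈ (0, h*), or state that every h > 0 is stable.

Test eqn y'=λy, z=hλ:
  order 3, 3-stage ⇒ R(z)=1+z+z^2/2+z^3/6
  (e.g. R(-0.94)=0.36337, |R|=0.36337)

Solve |R(x)|<1 on ℝ⁻.
x=-0.94: |R|=0.3634
|R(-2.9)|=1.7598 |R(-2.32)|=0.7100 |R(-1.86)|=0.2027
Bisect:
  x_lo=-2.9864 |R|=1.9662  x_hi=-0.0839 |R|=0.9195
  mid=-1.53516 |R|=0.04021 →hi
  mid=-2.26078 |R|=0.63108 →hi
  mid=-2.62360 |R|=1.19178 →lo
  mid=-2.44219 |R|=0.88770 →hi
  mid=-2.53289 |R|=1.03344 →lo
  mid=-2.48754 |R|=0.95904 →hi
  mid=-2.51022 |R|=0.99585 →hi
  mid=-2.52156 |R|=1.01455 →lo
  mid=-2.51589 |R|=1.00517 →lo
  mid=-2.51305 |R|=1.00051 →lo
  ...
  [-2.51288,-2.51270] ⇒ x*=-2.5127
Stable set (-2.5127, 0).

(-2.5127,0); λ=-6 ⇒ h* = 0.4188.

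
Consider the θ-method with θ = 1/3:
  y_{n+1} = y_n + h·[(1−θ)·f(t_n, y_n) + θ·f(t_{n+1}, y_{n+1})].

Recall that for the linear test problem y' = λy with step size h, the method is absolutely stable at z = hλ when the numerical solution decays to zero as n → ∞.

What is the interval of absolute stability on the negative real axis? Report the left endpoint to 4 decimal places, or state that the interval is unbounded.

(-6.0000, 0).

On y'=λy, z=hλ:
  y_{n+1} = y_n + z·[2/3·y_n + 1/3·y_{n+1}] ⇒ (1 − 1/3z)y_{n+1} = (1 + 2/3z)y_n
  ⇒ R(z) = (1 + 2/3z)/(1 − 1/3z).

Find x<0 with |R(x)|<1.
x=-1.17: |R|=0.1583
R=−1: 1+2/3x = −1+1/3x ⇒ -1/3x=2 ⇒ x=2/(-1/3)=-6.0000
Confirm numerically:
  x=-4.977: |R|=0.87176 <1
  x=-3.823: |R|=0.68093 <1
  x=-3.766: |R|=0.66982 <1
  x=-2.402: |R|=0.33395 <1
  x=-6.394: |R|=1.04194 >1
  x=-6.268: |R|=1.02892 >1
Stable set (-6.0000, 0).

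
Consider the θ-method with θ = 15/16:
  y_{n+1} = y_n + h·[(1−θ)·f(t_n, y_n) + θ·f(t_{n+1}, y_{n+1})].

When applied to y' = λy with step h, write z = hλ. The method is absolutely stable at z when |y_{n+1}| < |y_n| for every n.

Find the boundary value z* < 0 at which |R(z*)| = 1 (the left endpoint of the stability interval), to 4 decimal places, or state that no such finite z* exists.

(−∞, 0) — no finite endpoint.

Set f=λy, z=hλ:
  y_{n+1} = y_n + z·[1/16·y_n + 15/16·y_{n+1}] ⇒ (1 − 15/16z)y_{n+1} = (1 + 1/16z)y_n
  ⇒ R(z) = (1 + 1/16z)/(1 − 15/16z).

Boundary: |R(x)|=1, x<0.
x=-0.94: |R|=0.5003
x=-2: |R|=0.3043
x=-10: |R|=0.0361
x=-100: |R|=0.0554
θ=15/16≥1/2 ⇒ |1+1/16x|<|1−15/16x| ∀x<0 ⇒ interval (−∞,0).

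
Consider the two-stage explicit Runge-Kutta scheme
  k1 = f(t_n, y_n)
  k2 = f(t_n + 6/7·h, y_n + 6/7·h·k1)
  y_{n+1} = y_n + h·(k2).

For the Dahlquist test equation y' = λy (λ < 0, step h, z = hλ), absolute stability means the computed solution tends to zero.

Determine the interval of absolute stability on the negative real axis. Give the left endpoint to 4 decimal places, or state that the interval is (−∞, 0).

With y'=λy (z=hλ):
  k1=λy_n ⇒ h·k1=z·y_n;  k2=λ(1+6/7z)y_n ⇒ h·k2=z(1+6/7z)y_n
  y_{n+1}/y_n = 1 + z(1+6/7z) = 1 + z + 6/7z²
  so R(z) = 1 + z + 6/7z².

Boundary: |R(x)|=1, x<0.
x=-1.46: |R|=1.3671
R=1: x+6/7x²=0 ⇒ x=−7/6=-1.1667; min R=1−1/(4·6/7)=0.7083>−1
Confirm numerically:
  x=-0.980: |R|=0.84320 <1
  x=-0.668: |R|=0.71448 <1
  x=-0.503: |R|=0.71386 <1
  x=-1.500: |R|=1.42857 >1
  x=-1.497: |R|=1.42386 >1
Interval (-1.1667, 0).

z∈(-1.1667,0).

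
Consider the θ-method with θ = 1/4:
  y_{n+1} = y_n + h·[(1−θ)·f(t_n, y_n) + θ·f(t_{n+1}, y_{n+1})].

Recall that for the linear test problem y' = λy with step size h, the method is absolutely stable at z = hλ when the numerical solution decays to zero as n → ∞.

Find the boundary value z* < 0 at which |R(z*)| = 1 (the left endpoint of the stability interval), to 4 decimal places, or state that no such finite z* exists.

z* = -4.0000.

Test eqn y'=λy, z=hλ:
  y_{n+1} = y_n + z·[3/4·y_n + 1/4·y_{n+1}] ⇒ (1 − 1/4z)y_{n+1} = (1 + 3/4z)y_n
  so R(z) = (1 + 3/4z)/(1 − 1/4z).

Find x<0 with |R(x)|<1.
x=-1.65: |R|=0.1681
R=−1: 1+3/4x = −1+1/4x ⇒ -1/2x=2 ⇒ x=2/(-1/2)=-4.0000
Confirm numerically:
  x=-2.361: |R|=0.48467 <1
  x=-2.342: |R|=0.47714 <1
  x=-1.717: |R|=0.20133 <1
  x=-4.500: |R|=1.11765 >1
  x=-4.433: |R|=1.10269 >1
  x=-4.036: |R|=1.00896 >1
So |R|<1 on (-4.0000, 0).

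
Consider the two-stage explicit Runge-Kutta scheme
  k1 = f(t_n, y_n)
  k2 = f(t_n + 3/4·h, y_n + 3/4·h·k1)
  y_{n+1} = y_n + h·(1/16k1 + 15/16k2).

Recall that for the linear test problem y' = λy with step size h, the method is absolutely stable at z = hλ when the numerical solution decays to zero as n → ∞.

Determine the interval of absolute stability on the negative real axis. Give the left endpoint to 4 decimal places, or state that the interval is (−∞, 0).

Test eqn y'=λy, z=hλ:
  k1=λy_n ⇒ h·k1=z·y_n;  k2=λ(1+3/4z)y_n ⇒ h·k2=z(1+3/4z)y_n
  y_{n+1}/y_n = 1 + 1/16z + 15/16z(1+3/4z) = 1 + z + 45/64z²
  Hence R(z) = 1 + z + 45/64z².

Boundary: |R(x)|=1, x<0.
x=-0.51: |R|=0.6729
R=1: x+45/64x²=0 ⇒ x=−64/45=-1.4222; min R=1−1/(4·45/64)=0.6444>−1
Confirm numerically:
  x=-1.402: |R|=0.98007 <1
  x=-1.053: |R|=0.72663 <1
  x=-0.864: |R|=0.66088 <1
  x=-0.809: |R|=0.65118 <1
  x=-1.691: |R|=1.31957 >1
  x=-1.574: |R|=1.16798 >1
Stable set (-1.4222, 0).

z∈(-1.4222,0).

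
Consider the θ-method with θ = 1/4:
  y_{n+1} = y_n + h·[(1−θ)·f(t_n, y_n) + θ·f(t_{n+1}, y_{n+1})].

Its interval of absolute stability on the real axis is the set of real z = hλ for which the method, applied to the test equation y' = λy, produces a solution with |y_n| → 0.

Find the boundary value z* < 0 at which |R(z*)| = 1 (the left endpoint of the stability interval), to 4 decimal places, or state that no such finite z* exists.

Test eqn y'=λy, z=hλ:
  y_{n+1} = y_n + z·[3/4·y_n + 1/4·y_{n+1}] ⇒ (1 − 1/4z)y_{n+1} = (1 + 3/4z)y_n
  R(z) = (1 + 3/4z)/(1 − 1/4z).

Boundary: |R(x)|=1, x<0.
x=-0.84: |R|=0.3058
R=−1: 1+3/4x = −1+1/4x ⇒ -1/2x=2 ⇒ x=2/(-1/2)=-4.0000
Confirm numerically:
  x=-3.965: |R|=0.99121 <1
  x=-3.493: |R|=0.86467 <1
  x=-2.828: |R|=0.65671 <1
  x=-2.290: |R|=0.45628 <1
  x=-4.473: |R|=1.11165 >1
  x=-4.375: |R|=1.08955 >1
  x=-4.325: |R|=1.07808 >1
So |R|<1 on (-4.0000, 0).

left endpoint -4.0000.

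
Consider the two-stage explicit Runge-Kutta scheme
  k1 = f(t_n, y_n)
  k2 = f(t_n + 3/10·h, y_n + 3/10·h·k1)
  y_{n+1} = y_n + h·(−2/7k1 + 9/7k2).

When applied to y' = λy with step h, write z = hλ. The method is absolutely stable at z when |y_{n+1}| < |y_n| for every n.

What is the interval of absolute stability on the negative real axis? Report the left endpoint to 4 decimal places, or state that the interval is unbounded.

Set f=λy, z=hλ:
  k1=λy_n ⇒ h·k1=z·y_n;  k2=λ(1+3/10z)y_n ⇒ h·k2=z(1+3/10z)y_n
  y_{n+1}/y_n = 1 − 2/7z + 9/7z(1+3/10z) = 1 + z + 27/70z²
  Hence R(z) = 1 + z + 27/70z².

Find x<0 with |R(x)|<1.
x=-0.42: |R|=0.6480
R=1: x+27/70x²=0 ⇒ x=−70/27=-2.5926; min R=1−1/(4·27/70)=0.3519>−1
Confirm numerically:
  x=-2.160: |R|=0.63959 <1
  x=-2.060: |R|=0.57682 <1
  x=-1.585: |R|=0.38400 <1
  x=-1.477: |R|=0.36445 <1
  x=-3.001: |R|=1.47274 >1
  x=-2.706: |R|=1.11837 >1
  x=-2.662: |R|=1.07127 >1
So |R|<1 on (-2.5926, 0).

z∈(-2.5926,0).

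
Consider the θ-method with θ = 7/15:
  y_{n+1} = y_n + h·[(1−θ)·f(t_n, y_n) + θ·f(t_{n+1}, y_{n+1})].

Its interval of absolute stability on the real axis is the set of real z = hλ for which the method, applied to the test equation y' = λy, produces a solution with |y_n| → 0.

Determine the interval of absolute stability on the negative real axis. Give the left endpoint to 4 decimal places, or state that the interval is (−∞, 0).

Test eqn y'=λy, z=hλ:
  y_{n+1} = y_n + z·[8/15·y_n + 7/15·y_{n+1}] ⇒ (1 − 7/15z)y_{n+1} = (1 + 8/15z)y_n
  so R(z) = (1 + 8/15z)/(1 − 7/15z).

Need |R(x)|<1, x<0.
x=-0.98: |R|=0.3275
R=−1: 1+8/15x = −1+7/15x ⇒ -1/15x=2 ⇒ x=2/(-1/15)=-30.0000
Confirm numerically:
  x=-26.591: |R|=0.98305 <1
  x=-24.977: |R|=0.97354 <1
  x=-21.722: |R|=0.95045 <1
  x=-30.454: |R|=1.00199 >1
  x=-30.451: |R|=1.00198 >1
Interval (-30.0000, 0).

(-30.0000, 0).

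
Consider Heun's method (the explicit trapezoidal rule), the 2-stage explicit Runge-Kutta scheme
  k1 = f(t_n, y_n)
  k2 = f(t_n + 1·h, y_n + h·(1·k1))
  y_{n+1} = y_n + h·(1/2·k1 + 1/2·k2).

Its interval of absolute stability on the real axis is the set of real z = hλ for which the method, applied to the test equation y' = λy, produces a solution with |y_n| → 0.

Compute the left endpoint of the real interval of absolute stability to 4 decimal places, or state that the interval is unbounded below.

left endpoint -2.0000.

With y'=λy (z=hλ):
  order 2, 2-stage ⇒ R(z)=1+z+z^2/2
  (e.g. R(-1.33)=0.55445, |R|=0.55445)

Find x<0 with |R(x)|<1.
x=-1.33: |R|=0.5544
|R(-1.76)|=0.7888 |R(-1.73)|=0.7664 |R(-1.38)|=0.5722
Bisect:
  x_lo=-2.5562 |R|=1.7109  x_hi=-0.2550 |R|=0.7775
  mid=-1.40558 |R|=0.58225 →hi
  mid=-1.98089 |R|=0.98107 →hi
  mid=-2.26854 |R|=1.30459 →lo
  mid=-2.12471 |R|=1.13249 →lo
  mid=-2.05280 |R|=1.05419 →lo
  mid=-2.01684 |R|=1.01698 →lo
  mid=-1.99886 |R|=0.99886 →hi
  mid=-2.00785 |R|=1.00788 →lo
  ...
  [-2.00013,-1.99999] ⇒ x*=-2.0000
Stable set (-2.0000, 0).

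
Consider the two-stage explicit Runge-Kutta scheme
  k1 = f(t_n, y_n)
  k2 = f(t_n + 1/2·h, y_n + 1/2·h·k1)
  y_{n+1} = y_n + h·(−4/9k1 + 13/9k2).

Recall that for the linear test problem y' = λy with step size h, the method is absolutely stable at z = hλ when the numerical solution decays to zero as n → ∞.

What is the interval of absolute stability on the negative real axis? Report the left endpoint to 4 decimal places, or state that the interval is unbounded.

(-1.3846, 0).

Test eqn y'=λy, z=hλ:
  k1=λy_n ⇒ h·k1=z·y_n;  k2=λ(1+1/2z)y_n ⇒ h·k2=z(1+1/2z)y_n
  y_{n+1}/y_n = 1 − 4/9z + 13/9z(1+1/2z) = 1 + z + 13/18z²
  Hence R(z) = 1 + z + 13/18z².

Boundary: |R(x)|=1, x<0.
x=-1.26: |R|=0.8866
R=1: x+13/18x²=0 ⇒ x=−18/13=-1.3846; min R=1−1/(4·13/18)=0.6538>−1
Confirm numerically:
  x=-0.821: |R|=0.66581 <1
  x=-0.741: |R|=0.65556 <1
  x=-0.710: |R|=0.65407 <1
  x=-1.581: |R|=1.22424 >1
  x=-1.567: |R|=1.20641 >1
  x=-1.558: |R|=1.19510 >1
Stable set (-1.3846, 0).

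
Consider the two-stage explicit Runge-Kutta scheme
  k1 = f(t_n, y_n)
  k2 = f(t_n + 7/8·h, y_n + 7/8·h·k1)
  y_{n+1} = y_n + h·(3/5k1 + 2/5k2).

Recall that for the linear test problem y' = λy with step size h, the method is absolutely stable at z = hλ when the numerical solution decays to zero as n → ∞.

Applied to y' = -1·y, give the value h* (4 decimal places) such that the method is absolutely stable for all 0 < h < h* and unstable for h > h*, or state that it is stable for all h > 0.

(-2.8571,0); λ=-1 ⇒ h* = (20/7)/1 = 2.8571.

With y'=λy (z=hλ):
  k1=λy_n ⇒ h·k1=z·y_n;  k2=λ(1+7/8z)y_n ⇒ h·k2=z(1+7/8z)y_n
  y_{n+1}/y_n = 1 + 3/5z + 2/5z(1+7/8z) = 1 + z + 7/20z²
  Hence R(z) = 1 + z + 7/20z².

Need |R(x)|<1, x<0.
x=-1.24: |R|=0.2982
R=1: x+7/20x²=0 ⇒ x=−20/7=-2.8571; min R=1−1/(4·7/20)=0.2857>−1
Confirm numerically:
  x=-2.607: |R|=0.77176 <1
  x=-2.248: |R|=0.52073 <1
  x=-2.079: |R|=0.43378 <1
  x=-1.777: |R|=0.32821 <1
  x=-3.168: |R|=1.34468 >1
  x=-3.022: |R|=1.17437 >1
So |R|<1 on (-2.8571, 0).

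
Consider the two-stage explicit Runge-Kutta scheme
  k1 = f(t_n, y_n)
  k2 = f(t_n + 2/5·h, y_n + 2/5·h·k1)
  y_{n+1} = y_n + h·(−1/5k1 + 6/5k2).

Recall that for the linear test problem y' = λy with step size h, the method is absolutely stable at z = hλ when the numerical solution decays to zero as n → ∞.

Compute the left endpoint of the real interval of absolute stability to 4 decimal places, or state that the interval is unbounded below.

Test eqn y'=λy, z=hλ:
  k1=λy_n ⇒ h·k1=z·y_n;  k2=λ(1+2/5z)y_n ⇒ h·k2=z(1+2/5z)y_n
  y_{n+1}/y_n = 1 − 1/5z + 6/5z(1+2/5z) = 1 + z + 12/25z²
  ⇒ R(z) = 1 + z + 12/25z².

Boundary: |R(x)|=1, x<0.
x=-0.7: |R|=0.5352
R=1: x+12/25x²=0 ⇒ x=−25/12=-2.0833; min R=1−1/(4·12/25)=0.4792>−1
Confirm numerically:
  x=-2.053: |R|=0.97011 <1
  x=-1.988: |R|=0.90903 <1
  x=-1.565: |R|=0.61063 <1
  x=-1.030: |R|=0.47923 <1
  x=-2.583: |R|=1.61951 >1
  x=-2.246: |R|=1.17537 >1
Interval (-2.0833, 0).

z* = -2.0833.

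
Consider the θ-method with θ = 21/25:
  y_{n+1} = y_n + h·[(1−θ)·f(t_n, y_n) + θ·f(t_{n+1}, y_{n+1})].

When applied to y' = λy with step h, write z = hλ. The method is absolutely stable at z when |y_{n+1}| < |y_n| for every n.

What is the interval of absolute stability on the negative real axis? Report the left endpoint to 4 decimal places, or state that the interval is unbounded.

Set f=λy, z=hλ:
  y_{n+1} = y_n + z·[4/25·y_n + 21/25·y_{n+1}] ⇒ (1 − 21/25z)y_{n+1} = (1 + 4/25z)y_n
  Hence R(z) = (1 + 4/25z)/(1 − 21/25z).

Find x<0 with |R(x)|<1.
x=-0.68: |R|=0.5672
x=-2: |R|=0.2537
x=-10: |R|=0.0638
x=-100: |R|=0.1765
θ=21/25≥1/2 ⇒ |1+4/25x|<|1−21/25x| ∀x<0 ⇒ unbounded interval.

(−∞, 0) — no finite endpoint.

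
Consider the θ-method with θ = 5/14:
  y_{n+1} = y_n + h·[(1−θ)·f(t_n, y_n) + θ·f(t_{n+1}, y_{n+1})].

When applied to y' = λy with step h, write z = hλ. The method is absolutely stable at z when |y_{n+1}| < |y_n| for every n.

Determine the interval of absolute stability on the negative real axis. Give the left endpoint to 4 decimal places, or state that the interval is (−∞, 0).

Set f=λy, z=hλ:
  y_{n+1} = y_n + z·[9/14·y_n + 5/14·y_{n+1}] ⇒ (1 − 5/14z)y_{n+1} = (1 + 9/14z)y_n
  so R(z) = (1 + 9/14z)/(1 − 5/14z).

Need |R(x)|<1, x<0.
x=-1.14: |R|=0.1898
R=−1: 1+9/14x = −1+5/14x ⇒ -2/7x=2 ⇒ x=2/(-2/7)=-7.0000
Confirm numerically:
  x=-6.711: |R|=0.97569 <1
  x=-6.410: |R|=0.94875 <1
  x=-4.814: |R|=0.77032 <1
  x=-7.530: |R|=1.04105 >1
  x=-7.446: |R|=1.03482 >1
  x=-7.248: |R|=1.01975 >1
Stable set (-7.0000, 0).

(-7.0000, 0).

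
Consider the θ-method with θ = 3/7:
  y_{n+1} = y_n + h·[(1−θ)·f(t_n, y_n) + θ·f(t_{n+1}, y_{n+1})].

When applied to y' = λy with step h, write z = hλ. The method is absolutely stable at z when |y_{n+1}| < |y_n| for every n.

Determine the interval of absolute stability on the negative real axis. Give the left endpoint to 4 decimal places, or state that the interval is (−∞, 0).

Test eqn y'=λy, z=hλ:
  y_{n+1} = y_n + z·[4/7·y_n + 3/7·y_{n+1}] ⇒ (1 − 3/7z)y_{n+1} = (1 + 4/7z)y_n
  R(z) = (1 + 4/7z)/(1 − 3/7z).

Boundary: |R(x)|=1, x<0.
x=-1.21: |R|=0.2032
R=−1: 1+4/7x = −1+3/7x ⇒ -1/7x=2 ⇒ x=2/(-1/7)=-14.0000
Confirm numerically:
  x=-12.403: |R|=0.96388 <1
  x=-10.042: |R|=0.89339 <1
  x=-7.239: |R|=0.76456 <1
  x=-6.297: |R|=0.70248 <1
  x=-14.498: |R|=1.00986 >1
  x=-14.044: |R|=1.00090 >1
So |R|<1 on (-14.0000, 0).

(-14.0000, 0).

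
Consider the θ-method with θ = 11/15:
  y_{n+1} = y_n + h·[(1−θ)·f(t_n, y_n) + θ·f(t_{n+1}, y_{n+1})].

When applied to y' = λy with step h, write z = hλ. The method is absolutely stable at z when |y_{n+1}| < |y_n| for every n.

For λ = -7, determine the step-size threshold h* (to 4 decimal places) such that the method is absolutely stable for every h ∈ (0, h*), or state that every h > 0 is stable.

With y'=λy (z=hλ):
  y_{n+1} = y_n + z·[4/15·y_n + 11/15·y_{n+1}] ⇒ (1 − 11/15z)y_{n+1} = (1 + 4/15z)y_n
  ⇒ R(z) = (1 + 4/15z)/(1 − 11/15z).

Find x<0 with |R(x)|<1.
x=-0.77: |R|=0.5079
x=-2: |R|=0.1892
x=-10: |R|=0.2000
x=-100: |R|=0.3453
θ=11/15≥1/2 ⇒ |1+4/15x|<|1−11/15x| ∀x<0 ⇒ interval (−∞,0).

(−∞, 0) — no finite endpoint. Any h>0 works for λ=-7.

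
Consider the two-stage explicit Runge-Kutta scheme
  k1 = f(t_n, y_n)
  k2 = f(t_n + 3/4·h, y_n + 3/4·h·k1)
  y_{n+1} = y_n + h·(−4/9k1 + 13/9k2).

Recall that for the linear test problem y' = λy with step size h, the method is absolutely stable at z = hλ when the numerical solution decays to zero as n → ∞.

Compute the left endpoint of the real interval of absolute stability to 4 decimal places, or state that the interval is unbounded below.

With y'=λy (z=hλ):
  k1=λy_n ⇒ h·k1=z·y_n;  k2=λ(1+3/4z)y_n ⇒ h·k2=z(1+3/4z)y_n
  y_{n+1}/y_n = 1 − 4/9z + 13/9z(1+3/4z) = 1 + z + 13/12z²
  so R(z) = 1 + z + 13/12z².

Boundary: |R(x)|=1, x<0.
x=-0.57: |R|=0.7820
R=1: x+13/12x²=0 ⇒ x=−12/13=-0.9231; min R=1−1/(4·13/12)=0.7692>−1
Confirm numerically:
  x=-0.829: |R|=0.91551 <1
  x=-0.569: |R|=0.78174 <1
  x=-0.532: |R|=0.77461 <1
  x=-1.345: |R|=1.61478 >1
  x=-0.969: |R|=1.04821 >1
Interval (-0.9231, 0).

left endpoint -0.9231.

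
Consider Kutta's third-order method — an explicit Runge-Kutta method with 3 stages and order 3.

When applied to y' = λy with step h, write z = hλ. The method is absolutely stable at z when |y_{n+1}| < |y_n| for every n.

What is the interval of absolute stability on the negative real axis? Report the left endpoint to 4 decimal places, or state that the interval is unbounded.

z∈(-2.5127,0).

On y'=λy, z=hλ:
  order 3, 3-stage ⇒ R(z)=1+z+z^2/2+z^3/6
  (e.g. R(-1.24)=0.21103, |R|=0.21103)

Need |R(x)|<1, x<0.
x=-1.24: |R|=0.2110
|R(-2.27)|=0.6431 |R(-1.94)|=0.2751 |R(-1.76)|=0.1198
Bisect:
  x_lo=-3.2935 |R|=2.8241  x_hi=-0.2874 |R|=0.7499
  mid=-1.79045 |R|=0.14421 →hi
  mid=-2.54198 |R|=1.04872 →lo
  mid=-2.16622 |R|=0.51413 →hi
  mid=-2.35410 |R|=0.75753 →hi
  mid=-2.44804 |R|=0.89674 →hi
  mid=-2.49501 |R|=0.97108 →hi
  mid=-2.51850 |R|=1.00948 →lo
  mid=-2.50676 |R|=0.99018 →hi
  ...
  [-2.51281,-2.51263] ⇒ x*=-2.5127
Stable set (-2.5127, 0).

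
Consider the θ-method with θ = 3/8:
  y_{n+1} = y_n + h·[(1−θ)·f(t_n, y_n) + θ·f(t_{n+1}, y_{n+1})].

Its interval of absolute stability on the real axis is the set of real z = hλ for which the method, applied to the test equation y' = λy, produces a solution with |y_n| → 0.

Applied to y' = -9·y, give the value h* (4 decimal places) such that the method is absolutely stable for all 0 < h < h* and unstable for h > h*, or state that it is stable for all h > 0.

Set f=λy, z=hλ:
  y_{n+1} = y_n + z·[5/8·y_n + 3/8·y_{n+1}] ⇒ (1 − 3/8z)y_{n+1} = (1 + 5/8z)y_n
  ⇒ R(z) = (1 + 5/8z)/(1 − 3/8z).

Boundary: |R(x)|=1, x<0.
x=-0.75: |R|=0.4146
R=−1: 1+5/8x = −1+3/8x ⇒ -1/4x=2 ⇒ x=2/(-1/4)=-8.0000
Confirm numerically:
  x=-5.287: |R|=0.77260 <1
  x=-5.216: |R|=0.76455 <1
  x=-5.034: |R|=0.74323 <1
  x=-3.634: |R|=0.53804 <1
  x=-8.439: |R|=1.02635 >1
  x=-8.254: |R|=1.01551 >1
  x=-8.086: |R|=1.00533 >1
So |R|<1 on (-8.0000, 0).

(-8.0000,0); λ=-9 ⇒ h* = (8)/9 = 0.8889.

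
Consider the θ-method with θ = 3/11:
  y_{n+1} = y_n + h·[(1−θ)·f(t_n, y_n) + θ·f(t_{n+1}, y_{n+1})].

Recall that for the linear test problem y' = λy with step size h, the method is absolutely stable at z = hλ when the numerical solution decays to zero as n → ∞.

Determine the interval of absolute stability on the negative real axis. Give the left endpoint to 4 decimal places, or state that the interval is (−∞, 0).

(-4.4000, 0).

On y'=λy, z=hλ:
  y_{n+1} = y_n + z·[8/11·y_n + 3/11·y_{n+1}] ⇒ (1 − 3/11z)y_{n+1} = (1 + 8/11z)y_n
  so R(z) = (1 + 8/11z)/(1 − 3/11z).

Need |R(x)|<1, x<0.
x=-1.73: |R|=0.1754
R=−1: 1+8/11x = −1+3/11x ⇒ -5/11x=2 ⇒ x=2/(-5/11)=-4.4000
Confirm numerically:
  x=-4.363: |R|=0.99232 <1
  x=-2.868: |R|=0.60926 <1
  x=-1.873: |R|=0.23973 <1
  x=-4.854: |R|=1.08880 >1
  x=-4.849: |R|=1.08788 >1
  x=-4.817: |R|=1.08192 >1
Interval (-4.4000, 0).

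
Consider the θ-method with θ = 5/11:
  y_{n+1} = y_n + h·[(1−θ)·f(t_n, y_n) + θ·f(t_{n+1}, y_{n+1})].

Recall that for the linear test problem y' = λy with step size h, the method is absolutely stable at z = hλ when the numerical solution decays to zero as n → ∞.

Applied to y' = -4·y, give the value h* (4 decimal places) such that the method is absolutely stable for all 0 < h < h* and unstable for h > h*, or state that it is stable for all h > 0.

(-22.0000,0); λ=-4 ⇒ h* = (22)/4 = 5.5000.

On y'=λy, z=hλ:
  y_{n+1} = y_n + z·[6/11·y_n + 5/11·y_{n+1}] ⇒ (1 − 5/11z)y_{n+1} = (1 + 6/11z)y_n
  so R(z) = (1 + 6/11z)/(1 − 5/11z).

Solve |R(x)|<1 on ℝ⁻.
x=-1.44: |R|=0.1297
R=−1: 1+6/11x = −1+5/11x ⇒ -1/11x=2 ⇒ x=2/(-1/11)=-22.0000
Confirm numerically:
  x=-20.950: |R|=0.99093 <1
  x=-18.460: |R|=0.96573 <1
  x=-15.601: |R|=0.92811 <1
  x=-12.702: |R|=0.87521 <1
  x=-22.459: |R|=1.00372 >1
  x=-22.158: |R|=1.00130 >1
  x=-22.040: |R|=1.00033 >1
So |R|<1 on (-22.0000, 0).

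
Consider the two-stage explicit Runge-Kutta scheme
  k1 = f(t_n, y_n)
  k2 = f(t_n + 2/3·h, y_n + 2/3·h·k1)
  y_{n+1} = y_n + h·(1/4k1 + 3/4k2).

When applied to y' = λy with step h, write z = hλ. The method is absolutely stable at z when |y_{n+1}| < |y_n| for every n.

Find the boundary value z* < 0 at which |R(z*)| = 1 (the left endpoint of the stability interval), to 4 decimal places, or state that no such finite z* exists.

left endpoint -2.0000.

With y'=λy (z=hλ):
  k1=λy_n ⇒ h·k1=z·y_n;  k2=λ(1+2/3z)y_n ⇒ h·k2=z(1+2/3z)y_n
  y_{n+1}/y_n = 1 + 1/4z + 3/4z(1+2/3z) = 1 + z + 1/2z²
  R(z) = 1 + z + 1/2z².

Solve |R(x)|<1 on ℝ⁻.
x=-0.4: |R|=0.6800
R=1: x+1/2x²=0 ⇒ x=−2=-2.0000; min R=1−1/(4·1/2)=0.5000>−1
Confirm numerically:
  x=-1.816: |R|=0.83293 <1
  x=-1.437: |R|=0.59548 <1
  x=-1.376: |R|=0.57069 <1
  x=-1.374: |R|=0.56994 <1
  x=-2.283: |R|=1.32304 >1
  x=-2.139: |R|=1.14866 >1
So |R|<1 on (-2.0000, 0).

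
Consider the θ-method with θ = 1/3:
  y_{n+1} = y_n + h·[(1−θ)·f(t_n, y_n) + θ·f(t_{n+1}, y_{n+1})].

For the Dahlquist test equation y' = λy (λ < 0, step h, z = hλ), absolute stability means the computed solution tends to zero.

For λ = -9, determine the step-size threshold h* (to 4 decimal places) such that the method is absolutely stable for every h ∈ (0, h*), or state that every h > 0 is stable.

(-6.0000,0); λ=-9 ⇒ h* = (6)/9 = 0.6667.

With y'=λy (z=hλ):
  y_{n+1} = y_n + z·[2/3·y_n + 1/3·y_{n+1}] ⇒ (1 − 1/3z)y_{n+1} = (1 + 2/3z)y_n
  ⇒ R(z) = (1 + 2/3z)/(1 − 1/3z).

Solve |R(x)|<1 on ℝ⁻.
x=-0.55: |R|=0.5352
R=−1: 1+2/3x = −1+1/3x ⇒ -1/3x=2 ⇒ x=2/(-1/3)=-6.0000
Confirm numerically:
  x=-5.409: |R|=0.92972 <1
  x=-5.340: |R|=0.92086 <1
  x=-5.172: |R|=0.89868 <1
  x=-4.487: |R|=0.79792 <1
  x=-6.246: |R|=1.02661 >1
  x=-6.142: |R|=1.01553 >1
Interval (-6.0000, 0).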